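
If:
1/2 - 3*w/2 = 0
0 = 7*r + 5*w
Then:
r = -5/21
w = 1/3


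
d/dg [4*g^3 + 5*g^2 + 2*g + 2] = 12*g^2 + 10*g + 2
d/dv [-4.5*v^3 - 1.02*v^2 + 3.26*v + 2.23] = -13.5*v^2 - 2.04*v + 3.26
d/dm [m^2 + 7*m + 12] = 2*m + 7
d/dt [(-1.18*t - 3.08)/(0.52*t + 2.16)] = (-0.492544*t - 2.045952)/(0.52*t + 2.16)^3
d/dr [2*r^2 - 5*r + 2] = 4*r - 5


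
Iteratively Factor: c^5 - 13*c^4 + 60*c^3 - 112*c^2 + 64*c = (c - 4)*(c^4 - 9*c^3 + 24*c^2 - 16*c) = (c - 4)^2*(c^3 - 5*c^2 + 4*c) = c*(c - 4)^2*(c^2 - 5*c + 4) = c*(c - 4)^2*(c - 1)*(c - 4)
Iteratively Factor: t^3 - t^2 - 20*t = (t + 4)*(t^2 - 5*t) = (t - 5)*(t + 4)*(t)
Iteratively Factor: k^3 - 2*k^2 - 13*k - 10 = (k + 2)*(k^2 - 4*k - 5) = (k + 1)*(k + 2)*(k - 5)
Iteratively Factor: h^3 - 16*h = (h)*(h^2 - 16) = h*(h - 4)*(h + 4)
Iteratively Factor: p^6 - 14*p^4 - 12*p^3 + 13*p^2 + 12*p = (p)*(p^5 - 14*p^3 - 12*p^2 + 13*p + 12) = p*(p - 1)*(p^4 + p^3 - 13*p^2 - 25*p - 12) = p*(p - 1)*(p + 3)*(p^3 - 2*p^2 - 7*p - 4) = p*(p - 1)*(p + 1)*(p + 3)*(p^2 - 3*p - 4) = p*(p - 4)*(p - 1)*(p + 1)*(p + 3)*(p + 1)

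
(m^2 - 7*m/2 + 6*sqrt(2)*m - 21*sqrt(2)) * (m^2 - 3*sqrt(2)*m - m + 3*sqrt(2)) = m^4 - 9*m^3/2 + 3*sqrt(2)*m^3 - 65*m^2/2 - 27*sqrt(2)*m^2/2 + 21*sqrt(2)*m/2 + 162*m - 126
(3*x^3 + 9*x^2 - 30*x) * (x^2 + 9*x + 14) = 3*x^5 + 36*x^4 + 93*x^3 - 144*x^2 - 420*x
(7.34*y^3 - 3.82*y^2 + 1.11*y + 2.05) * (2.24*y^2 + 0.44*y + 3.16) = 16.4416*y^5 - 5.3272*y^4 + 24.0*y^3 - 6.9908*y^2 + 4.4096*y + 6.478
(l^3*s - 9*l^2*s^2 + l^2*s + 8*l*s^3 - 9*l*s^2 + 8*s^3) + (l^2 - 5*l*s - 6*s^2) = l^3*s - 9*l^2*s^2 + l^2*s + l^2 + 8*l*s^3 - 9*l*s^2 - 5*l*s + 8*s^3 - 6*s^2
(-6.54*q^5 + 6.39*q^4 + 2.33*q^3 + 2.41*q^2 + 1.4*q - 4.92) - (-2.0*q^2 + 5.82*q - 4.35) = -6.54*q^5 + 6.39*q^4 + 2.33*q^3 + 4.41*q^2 - 4.42*q - 0.57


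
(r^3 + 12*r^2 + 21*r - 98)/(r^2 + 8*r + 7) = (r^2 + 5*r - 14)/(r + 1)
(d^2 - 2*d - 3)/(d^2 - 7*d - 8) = (d - 3)/(d - 8)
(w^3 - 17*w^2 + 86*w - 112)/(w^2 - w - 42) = (w^2 - 10*w + 16)/(w + 6)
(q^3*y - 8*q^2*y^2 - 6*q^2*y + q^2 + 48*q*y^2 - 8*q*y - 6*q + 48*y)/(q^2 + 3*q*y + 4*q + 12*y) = (q^3*y - 8*q^2*y^2 - 6*q^2*y + q^2 + 48*q*y^2 - 8*q*y - 6*q + 48*y)/(q^2 + 3*q*y + 4*q + 12*y)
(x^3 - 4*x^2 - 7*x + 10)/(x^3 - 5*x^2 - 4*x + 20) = (x - 1)/(x - 2)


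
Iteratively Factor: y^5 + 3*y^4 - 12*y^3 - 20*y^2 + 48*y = (y + 3)*(y^4 - 12*y^2 + 16*y) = y*(y + 3)*(y^3 - 12*y + 16) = y*(y - 2)*(y + 3)*(y^2 + 2*y - 8) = y*(y - 2)^2*(y + 3)*(y + 4)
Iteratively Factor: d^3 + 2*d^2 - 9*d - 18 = (d + 3)*(d^2 - d - 6) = (d - 3)*(d + 3)*(d + 2)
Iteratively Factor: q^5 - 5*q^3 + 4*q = (q + 2)*(q^4 - 2*q^3 - q^2 + 2*q) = (q + 1)*(q + 2)*(q^3 - 3*q^2 + 2*q) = (q - 2)*(q + 1)*(q + 2)*(q^2 - q) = (q - 2)*(q - 1)*(q + 1)*(q + 2)*(q)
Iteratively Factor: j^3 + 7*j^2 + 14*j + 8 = (j + 1)*(j^2 + 6*j + 8) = (j + 1)*(j + 2)*(j + 4)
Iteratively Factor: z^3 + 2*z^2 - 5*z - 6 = (z + 3)*(z^2 - z - 2) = (z + 1)*(z + 3)*(z - 2)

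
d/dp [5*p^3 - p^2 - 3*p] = 15*p^2 - 2*p - 3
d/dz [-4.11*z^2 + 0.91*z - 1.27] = 0.91 - 8.22*z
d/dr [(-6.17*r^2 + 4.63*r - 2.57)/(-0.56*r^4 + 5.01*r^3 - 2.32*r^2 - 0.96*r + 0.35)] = (-6.9104*r^5 + 38.6901*r^4 - 52.1494*r^3 + 55.2919*r^2 - 16.2438*r - 0.8467)/(0.3136*r^8 - 5.6112*r^7 + 27.6985*r^6 - 22.1712*r^5 - 4.6288*r^4 + 7.9614*r^3 - 0.7024*r^2 - 0.672*r + 0.1225)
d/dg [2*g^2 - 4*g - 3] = 4*g - 4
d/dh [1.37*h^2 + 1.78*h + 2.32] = 2.74*h + 1.78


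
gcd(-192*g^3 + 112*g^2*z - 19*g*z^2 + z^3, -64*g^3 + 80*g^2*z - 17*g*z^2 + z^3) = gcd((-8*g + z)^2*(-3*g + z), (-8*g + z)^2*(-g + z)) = 64*g^2 - 16*g*z + z^2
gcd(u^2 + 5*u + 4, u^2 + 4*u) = u + 4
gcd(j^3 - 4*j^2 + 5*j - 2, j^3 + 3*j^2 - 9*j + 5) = j^2 - 2*j + 1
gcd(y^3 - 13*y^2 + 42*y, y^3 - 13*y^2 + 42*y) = y^3 - 13*y^2 + 42*y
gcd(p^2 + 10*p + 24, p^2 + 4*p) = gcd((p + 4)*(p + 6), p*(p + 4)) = p + 4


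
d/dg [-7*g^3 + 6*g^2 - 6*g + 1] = -21*g^2 + 12*g - 6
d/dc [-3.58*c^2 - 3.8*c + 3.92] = -7.16*c - 3.8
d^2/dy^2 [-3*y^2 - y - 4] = -6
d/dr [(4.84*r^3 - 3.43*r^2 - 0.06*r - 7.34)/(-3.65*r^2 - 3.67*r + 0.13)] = (-17.666*r^4 - 35.5256*r^3 + 14.2567*r^2 - 54.4738*r - 26.9456)/(13.3225*r^4 + 26.791*r^3 + 12.5199*r^2 - 0.9542*r + 0.0169)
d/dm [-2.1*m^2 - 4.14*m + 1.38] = -4.2*m - 4.14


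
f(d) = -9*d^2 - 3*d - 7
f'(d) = -18*d - 3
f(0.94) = -17.77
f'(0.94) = -19.92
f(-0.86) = -11.08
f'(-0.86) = 12.48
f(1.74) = -39.47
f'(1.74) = -34.32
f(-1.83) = -31.65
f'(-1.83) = 29.94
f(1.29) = -25.85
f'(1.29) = -26.22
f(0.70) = -13.51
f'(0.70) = -15.60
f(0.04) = -7.13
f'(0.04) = -3.72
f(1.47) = -30.86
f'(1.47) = -29.46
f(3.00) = -97.00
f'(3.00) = -57.00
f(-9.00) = -709.00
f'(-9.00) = 159.00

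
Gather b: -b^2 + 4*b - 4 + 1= -b^2 + 4*b - 3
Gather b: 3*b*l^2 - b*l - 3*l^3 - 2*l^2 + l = b*(3*l^2 - l) - 3*l^3 - 2*l^2 + l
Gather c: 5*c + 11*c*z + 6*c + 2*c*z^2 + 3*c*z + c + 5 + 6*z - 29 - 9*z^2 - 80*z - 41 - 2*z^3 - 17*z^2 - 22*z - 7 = c*(2*z^2 + 14*z + 12) - 2*z^3 - 26*z^2 - 96*z - 72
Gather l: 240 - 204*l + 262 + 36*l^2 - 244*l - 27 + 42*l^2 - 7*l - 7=78*l^2 - 455*l + 468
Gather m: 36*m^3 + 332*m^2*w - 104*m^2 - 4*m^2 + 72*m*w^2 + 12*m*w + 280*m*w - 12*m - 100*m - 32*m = 36*m^3 + m^2*(332*w - 108) + m*(72*w^2 + 292*w - 144)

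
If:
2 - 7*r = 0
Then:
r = 2/7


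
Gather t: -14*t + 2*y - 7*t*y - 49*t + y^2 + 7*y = t*(-7*y - 63) + y^2 + 9*y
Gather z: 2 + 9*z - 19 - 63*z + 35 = 18 - 54*z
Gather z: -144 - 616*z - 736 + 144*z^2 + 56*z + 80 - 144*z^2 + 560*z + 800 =0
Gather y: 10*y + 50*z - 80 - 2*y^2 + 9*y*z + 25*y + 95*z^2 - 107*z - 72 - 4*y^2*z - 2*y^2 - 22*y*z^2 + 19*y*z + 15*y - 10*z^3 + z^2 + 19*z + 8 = y^2*(-4*z - 4) + y*(-22*z^2 + 28*z + 50) - 10*z^3 + 96*z^2 - 38*z - 144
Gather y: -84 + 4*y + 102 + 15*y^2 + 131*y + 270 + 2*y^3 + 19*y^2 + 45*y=2*y^3 + 34*y^2 + 180*y + 288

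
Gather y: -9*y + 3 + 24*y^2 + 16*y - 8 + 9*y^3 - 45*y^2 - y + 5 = 9*y^3 - 21*y^2 + 6*y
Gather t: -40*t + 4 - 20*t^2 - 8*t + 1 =-20*t^2 - 48*t + 5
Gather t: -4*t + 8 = 8 - 4*t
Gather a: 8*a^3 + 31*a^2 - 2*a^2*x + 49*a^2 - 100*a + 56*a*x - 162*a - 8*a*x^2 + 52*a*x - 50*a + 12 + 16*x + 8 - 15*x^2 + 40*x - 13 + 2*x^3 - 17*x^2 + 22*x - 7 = 8*a^3 + a^2*(80 - 2*x) + a*(-8*x^2 + 108*x - 312) + 2*x^3 - 32*x^2 + 78*x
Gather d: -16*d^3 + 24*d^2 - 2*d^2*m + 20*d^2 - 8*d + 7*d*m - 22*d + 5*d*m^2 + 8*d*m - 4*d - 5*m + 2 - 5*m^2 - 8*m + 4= -16*d^3 + d^2*(44 - 2*m) + d*(5*m^2 + 15*m - 34) - 5*m^2 - 13*m + 6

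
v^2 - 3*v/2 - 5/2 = (v - 5/2)*(v + 1)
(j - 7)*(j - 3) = j^2 - 10*j + 21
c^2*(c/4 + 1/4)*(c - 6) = c^4/4 - 5*c^3/4 - 3*c^2/2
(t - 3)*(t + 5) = t^2 + 2*t - 15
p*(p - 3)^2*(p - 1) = p^4 - 7*p^3 + 15*p^2 - 9*p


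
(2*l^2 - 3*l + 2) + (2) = 2*l^2 - 3*l + 4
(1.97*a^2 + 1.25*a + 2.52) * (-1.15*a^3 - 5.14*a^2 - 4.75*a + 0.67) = -2.2655*a^5 - 11.5633*a^4 - 18.6805*a^3 - 17.5704*a^2 - 11.1325*a + 1.6884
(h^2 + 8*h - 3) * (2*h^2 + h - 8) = 2*h^4 + 17*h^3 - 6*h^2 - 67*h + 24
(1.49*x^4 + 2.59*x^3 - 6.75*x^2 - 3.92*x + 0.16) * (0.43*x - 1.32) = 0.6407*x^5 - 0.8531*x^4 - 6.3213*x^3 + 7.2244*x^2 + 5.2432*x - 0.2112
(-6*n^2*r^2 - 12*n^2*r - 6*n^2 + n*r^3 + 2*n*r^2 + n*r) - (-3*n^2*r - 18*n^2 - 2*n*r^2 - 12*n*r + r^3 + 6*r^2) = -6*n^2*r^2 - 9*n^2*r + 12*n^2 + n*r^3 + 4*n*r^2 + 13*n*r - r^3 - 6*r^2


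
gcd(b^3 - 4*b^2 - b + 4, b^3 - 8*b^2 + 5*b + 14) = b + 1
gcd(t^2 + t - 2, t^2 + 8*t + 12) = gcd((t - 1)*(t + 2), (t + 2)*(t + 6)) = t + 2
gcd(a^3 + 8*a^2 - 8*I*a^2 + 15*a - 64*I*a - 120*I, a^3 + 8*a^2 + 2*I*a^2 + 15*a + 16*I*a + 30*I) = a^2 + 8*a + 15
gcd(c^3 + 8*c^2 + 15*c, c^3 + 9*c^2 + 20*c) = c^2 + 5*c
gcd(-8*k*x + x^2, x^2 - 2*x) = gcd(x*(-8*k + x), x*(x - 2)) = x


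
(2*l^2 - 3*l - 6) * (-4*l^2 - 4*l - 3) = -8*l^4 + 4*l^3 + 30*l^2 + 33*l + 18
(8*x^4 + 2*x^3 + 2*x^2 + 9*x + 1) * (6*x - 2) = 48*x^5 - 4*x^4 + 8*x^3 + 50*x^2 - 12*x - 2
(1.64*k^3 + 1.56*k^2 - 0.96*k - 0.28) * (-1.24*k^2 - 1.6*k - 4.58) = -2.0336*k^5 - 4.5584*k^4 - 8.8168*k^3 - 5.2616*k^2 + 4.8448*k + 1.2824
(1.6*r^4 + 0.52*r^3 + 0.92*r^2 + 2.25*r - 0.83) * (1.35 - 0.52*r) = -0.832*r^5 + 1.8896*r^4 + 0.2236*r^3 + 0.0720000000000003*r^2 + 3.4691*r - 1.1205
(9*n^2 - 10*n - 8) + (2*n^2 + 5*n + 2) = 11*n^2 - 5*n - 6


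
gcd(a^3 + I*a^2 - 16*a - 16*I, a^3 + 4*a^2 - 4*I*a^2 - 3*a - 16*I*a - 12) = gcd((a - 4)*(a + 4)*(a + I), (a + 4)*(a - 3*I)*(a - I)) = a + 4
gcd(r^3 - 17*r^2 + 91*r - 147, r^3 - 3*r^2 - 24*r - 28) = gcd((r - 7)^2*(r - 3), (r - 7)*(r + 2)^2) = r - 7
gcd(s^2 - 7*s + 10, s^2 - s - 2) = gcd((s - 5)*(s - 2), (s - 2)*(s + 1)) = s - 2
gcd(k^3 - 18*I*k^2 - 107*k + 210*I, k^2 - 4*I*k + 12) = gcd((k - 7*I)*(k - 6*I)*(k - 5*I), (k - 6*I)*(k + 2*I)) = k - 6*I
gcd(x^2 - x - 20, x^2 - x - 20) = x^2 - x - 20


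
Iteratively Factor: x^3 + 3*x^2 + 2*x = (x)*(x^2 + 3*x + 2) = x*(x + 2)*(x + 1)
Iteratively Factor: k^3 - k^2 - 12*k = (k)*(k^2 - k - 12) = k*(k + 3)*(k - 4)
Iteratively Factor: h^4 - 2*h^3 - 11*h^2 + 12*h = (h - 4)*(h^3 + 2*h^2 - 3*h) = (h - 4)*(h - 1)*(h^2 + 3*h) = h*(h - 4)*(h - 1)*(h + 3)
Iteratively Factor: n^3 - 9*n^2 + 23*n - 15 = (n - 3)*(n^2 - 6*n + 5) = (n - 3)*(n - 1)*(n - 5)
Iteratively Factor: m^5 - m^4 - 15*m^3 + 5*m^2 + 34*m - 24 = (m - 1)*(m^4 - 15*m^2 - 10*m + 24) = (m - 4)*(m - 1)*(m^3 + 4*m^2 + m - 6) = (m - 4)*(m - 1)*(m + 2)*(m^2 + 2*m - 3) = (m - 4)*(m - 1)^2*(m + 2)*(m + 3)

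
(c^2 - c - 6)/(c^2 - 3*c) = (c + 2)/c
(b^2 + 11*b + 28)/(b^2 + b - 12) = (b + 7)/(b - 3)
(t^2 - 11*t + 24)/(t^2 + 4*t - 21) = (t - 8)/(t + 7)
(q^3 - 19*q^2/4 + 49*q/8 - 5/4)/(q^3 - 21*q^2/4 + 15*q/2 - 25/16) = 2*(q - 2)/(2*q - 5)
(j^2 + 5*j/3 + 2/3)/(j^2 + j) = (j + 2/3)/j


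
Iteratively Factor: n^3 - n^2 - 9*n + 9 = (n - 3)*(n^2 + 2*n - 3) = (n - 3)*(n - 1)*(n + 3)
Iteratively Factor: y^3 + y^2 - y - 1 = (y + 1)*(y^2 - 1) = (y + 1)^2*(y - 1)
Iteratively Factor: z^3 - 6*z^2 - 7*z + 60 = (z + 3)*(z^2 - 9*z + 20) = (z - 5)*(z + 3)*(z - 4)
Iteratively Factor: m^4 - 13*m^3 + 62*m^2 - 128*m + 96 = (m - 2)*(m^3 - 11*m^2 + 40*m - 48) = (m - 4)*(m - 2)*(m^2 - 7*m + 12) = (m - 4)^2*(m - 2)*(m - 3)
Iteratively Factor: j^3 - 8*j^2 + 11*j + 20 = (j - 5)*(j^2 - 3*j - 4) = (j - 5)*(j - 4)*(j + 1)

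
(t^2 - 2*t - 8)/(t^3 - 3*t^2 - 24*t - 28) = (t - 4)/(t^2 - 5*t - 14)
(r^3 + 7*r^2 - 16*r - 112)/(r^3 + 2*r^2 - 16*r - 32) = (r + 7)/(r + 2)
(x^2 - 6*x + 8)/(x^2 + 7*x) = (x^2 - 6*x + 8)/(x*(x + 7))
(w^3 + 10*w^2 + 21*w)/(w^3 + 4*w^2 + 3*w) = (w + 7)/(w + 1)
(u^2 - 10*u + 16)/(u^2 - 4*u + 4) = (u - 8)/(u - 2)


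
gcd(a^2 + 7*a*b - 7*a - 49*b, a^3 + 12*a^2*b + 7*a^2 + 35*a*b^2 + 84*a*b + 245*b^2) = a + 7*b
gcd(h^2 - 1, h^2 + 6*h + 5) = h + 1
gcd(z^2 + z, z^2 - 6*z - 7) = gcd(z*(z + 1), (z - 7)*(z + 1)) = z + 1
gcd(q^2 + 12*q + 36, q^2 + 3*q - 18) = q + 6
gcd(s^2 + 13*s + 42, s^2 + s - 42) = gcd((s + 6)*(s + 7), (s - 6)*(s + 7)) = s + 7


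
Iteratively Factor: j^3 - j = (j + 1)*(j^2 - j) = (j - 1)*(j + 1)*(j)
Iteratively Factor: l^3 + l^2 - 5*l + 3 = (l - 1)*(l^2 + 2*l - 3) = (l - 1)^2*(l + 3)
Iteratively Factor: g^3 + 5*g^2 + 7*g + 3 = (g + 3)*(g^2 + 2*g + 1) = (g + 1)*(g + 3)*(g + 1)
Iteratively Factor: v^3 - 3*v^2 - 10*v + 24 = (v - 4)*(v^2 + v - 6) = (v - 4)*(v + 3)*(v - 2)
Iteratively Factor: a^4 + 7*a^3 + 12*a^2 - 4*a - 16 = (a + 2)*(a^3 + 5*a^2 + 2*a - 8) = (a - 1)*(a + 2)*(a^2 + 6*a + 8) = (a - 1)*(a + 2)^2*(a + 4)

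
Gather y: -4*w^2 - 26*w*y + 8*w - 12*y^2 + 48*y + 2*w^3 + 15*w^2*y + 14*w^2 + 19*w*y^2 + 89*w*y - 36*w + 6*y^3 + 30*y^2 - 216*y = 2*w^3 + 10*w^2 - 28*w + 6*y^3 + y^2*(19*w + 18) + y*(15*w^2 + 63*w - 168)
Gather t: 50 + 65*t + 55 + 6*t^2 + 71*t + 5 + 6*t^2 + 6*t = 12*t^2 + 142*t + 110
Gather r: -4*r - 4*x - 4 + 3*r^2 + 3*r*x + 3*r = 3*r^2 + r*(3*x - 1) - 4*x - 4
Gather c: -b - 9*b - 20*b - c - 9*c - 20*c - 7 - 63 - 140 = -30*b - 30*c - 210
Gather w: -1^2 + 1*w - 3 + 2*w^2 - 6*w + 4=2*w^2 - 5*w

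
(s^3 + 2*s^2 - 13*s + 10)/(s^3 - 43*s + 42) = (s^2 + 3*s - 10)/(s^2 + s - 42)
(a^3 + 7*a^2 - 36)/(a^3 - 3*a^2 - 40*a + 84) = (a + 3)/(a - 7)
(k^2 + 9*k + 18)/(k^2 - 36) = (k + 3)/(k - 6)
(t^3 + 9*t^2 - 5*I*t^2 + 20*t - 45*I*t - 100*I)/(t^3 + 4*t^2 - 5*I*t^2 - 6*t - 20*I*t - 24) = (t^2 + 5*t*(1 - I) - 25*I)/(t^2 - 5*I*t - 6)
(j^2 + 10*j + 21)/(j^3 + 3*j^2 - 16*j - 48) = (j + 7)/(j^2 - 16)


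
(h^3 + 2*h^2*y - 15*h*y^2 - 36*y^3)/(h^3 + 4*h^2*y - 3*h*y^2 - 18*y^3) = (-h + 4*y)/(-h + 2*y)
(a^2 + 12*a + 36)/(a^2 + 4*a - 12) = (a + 6)/(a - 2)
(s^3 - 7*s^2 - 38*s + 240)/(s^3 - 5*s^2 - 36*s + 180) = (s - 8)/(s - 6)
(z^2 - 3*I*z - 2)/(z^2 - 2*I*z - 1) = (z - 2*I)/(z - I)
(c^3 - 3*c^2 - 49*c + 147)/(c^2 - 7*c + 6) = (c^3 - 3*c^2 - 49*c + 147)/(c^2 - 7*c + 6)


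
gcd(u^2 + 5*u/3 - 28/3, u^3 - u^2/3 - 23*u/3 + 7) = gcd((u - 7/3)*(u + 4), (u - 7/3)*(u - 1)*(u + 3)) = u - 7/3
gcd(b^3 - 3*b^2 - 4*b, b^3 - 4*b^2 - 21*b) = b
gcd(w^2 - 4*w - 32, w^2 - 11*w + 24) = w - 8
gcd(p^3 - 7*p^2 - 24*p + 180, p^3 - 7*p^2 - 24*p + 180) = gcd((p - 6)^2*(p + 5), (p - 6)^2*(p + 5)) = p^3 - 7*p^2 - 24*p + 180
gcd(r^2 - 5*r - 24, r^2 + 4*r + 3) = r + 3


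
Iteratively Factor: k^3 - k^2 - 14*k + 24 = (k + 4)*(k^2 - 5*k + 6) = (k - 3)*(k + 4)*(k - 2)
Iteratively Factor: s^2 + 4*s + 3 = (s + 1)*(s + 3)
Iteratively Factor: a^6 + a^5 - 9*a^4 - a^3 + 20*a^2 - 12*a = (a)*(a^5 + a^4 - 9*a^3 - a^2 + 20*a - 12) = a*(a - 2)*(a^4 + 3*a^3 - 3*a^2 - 7*a + 6) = a*(a - 2)*(a + 3)*(a^3 - 3*a + 2) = a*(a - 2)*(a - 1)*(a + 3)*(a^2 + a - 2) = a*(a - 2)*(a - 1)*(a + 2)*(a + 3)*(a - 1)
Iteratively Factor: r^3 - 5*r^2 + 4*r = (r - 4)*(r^2 - r) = (r - 4)*(r - 1)*(r)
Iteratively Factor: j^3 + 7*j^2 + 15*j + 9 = (j + 3)*(j^2 + 4*j + 3) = (j + 3)^2*(j + 1)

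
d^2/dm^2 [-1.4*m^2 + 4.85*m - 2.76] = -2.80000000000000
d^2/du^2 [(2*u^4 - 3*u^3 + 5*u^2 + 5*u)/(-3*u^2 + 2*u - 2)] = 2*(-18*u^6 + 36*u^5 - 60*u^4 - 17*u^3 + 6*u^2 + 126*u - 40)/(27*u^6 - 54*u^5 + 90*u^4 - 80*u^3 + 60*u^2 - 24*u + 8)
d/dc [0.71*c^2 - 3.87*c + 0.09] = 1.42*c - 3.87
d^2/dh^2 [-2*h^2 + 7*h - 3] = -4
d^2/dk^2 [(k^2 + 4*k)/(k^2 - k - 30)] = 10*(k^3 + 18*k^2 + 72*k + 156)/(k^6 - 3*k^5 - 87*k^4 + 179*k^3 + 2610*k^2 - 2700*k - 27000)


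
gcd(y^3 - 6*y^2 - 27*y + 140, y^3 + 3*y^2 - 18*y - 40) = y^2 + y - 20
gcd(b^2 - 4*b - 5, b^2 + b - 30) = b - 5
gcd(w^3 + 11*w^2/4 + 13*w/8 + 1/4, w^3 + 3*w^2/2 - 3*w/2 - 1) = w^2 + 5*w/2 + 1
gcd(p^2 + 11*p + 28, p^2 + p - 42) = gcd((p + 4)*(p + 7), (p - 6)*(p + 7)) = p + 7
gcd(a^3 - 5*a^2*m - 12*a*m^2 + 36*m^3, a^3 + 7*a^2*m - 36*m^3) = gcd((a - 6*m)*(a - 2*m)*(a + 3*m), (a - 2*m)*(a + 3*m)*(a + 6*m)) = a^2 + a*m - 6*m^2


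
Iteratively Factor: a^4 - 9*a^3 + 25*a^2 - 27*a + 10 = (a - 5)*(a^3 - 4*a^2 + 5*a - 2) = (a - 5)*(a - 1)*(a^2 - 3*a + 2) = (a - 5)*(a - 1)^2*(a - 2)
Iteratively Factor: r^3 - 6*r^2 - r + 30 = (r + 2)*(r^2 - 8*r + 15) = (r - 5)*(r + 2)*(r - 3)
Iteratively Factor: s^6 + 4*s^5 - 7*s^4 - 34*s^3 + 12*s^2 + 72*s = (s + 3)*(s^5 + s^4 - 10*s^3 - 4*s^2 + 24*s) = (s + 3)^2*(s^4 - 2*s^3 - 4*s^2 + 8*s) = (s - 2)*(s + 3)^2*(s^3 - 4*s) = (s - 2)*(s + 2)*(s + 3)^2*(s^2 - 2*s) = s*(s - 2)*(s + 2)*(s + 3)^2*(s - 2)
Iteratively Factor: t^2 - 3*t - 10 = (t + 2)*(t - 5)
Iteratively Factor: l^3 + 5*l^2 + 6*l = (l)*(l^2 + 5*l + 6) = l*(l + 3)*(l + 2)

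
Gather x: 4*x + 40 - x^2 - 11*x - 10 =-x^2 - 7*x + 30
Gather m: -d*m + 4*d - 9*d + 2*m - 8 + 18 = -5*d + m*(2 - d) + 10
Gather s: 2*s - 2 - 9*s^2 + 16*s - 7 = -9*s^2 + 18*s - 9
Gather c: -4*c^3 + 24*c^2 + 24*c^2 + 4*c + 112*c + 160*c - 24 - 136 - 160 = -4*c^3 + 48*c^2 + 276*c - 320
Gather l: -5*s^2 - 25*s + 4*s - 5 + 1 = -5*s^2 - 21*s - 4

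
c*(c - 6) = c^2 - 6*c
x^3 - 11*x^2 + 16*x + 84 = (x - 7)*(x - 6)*(x + 2)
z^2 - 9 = (z - 3)*(z + 3)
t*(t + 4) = t^2 + 4*t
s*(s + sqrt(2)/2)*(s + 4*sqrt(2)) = s^3 + 9*sqrt(2)*s^2/2 + 4*s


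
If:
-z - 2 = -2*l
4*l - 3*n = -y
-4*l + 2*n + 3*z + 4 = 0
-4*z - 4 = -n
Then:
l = 5/9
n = 4/9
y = -8/9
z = -8/9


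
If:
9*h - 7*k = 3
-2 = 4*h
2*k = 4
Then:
No Solution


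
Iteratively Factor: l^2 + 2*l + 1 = (l + 1)*(l + 1)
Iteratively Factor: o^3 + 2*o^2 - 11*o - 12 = (o + 4)*(o^2 - 2*o - 3) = (o + 1)*(o + 4)*(o - 3)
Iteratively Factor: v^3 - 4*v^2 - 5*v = (v)*(v^2 - 4*v - 5) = v*(v - 5)*(v + 1)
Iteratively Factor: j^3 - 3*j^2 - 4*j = (j)*(j^2 - 3*j - 4) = j*(j + 1)*(j - 4)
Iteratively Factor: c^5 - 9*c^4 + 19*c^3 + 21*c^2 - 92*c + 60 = (c + 2)*(c^4 - 11*c^3 + 41*c^2 - 61*c + 30) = (c - 3)*(c + 2)*(c^3 - 8*c^2 + 17*c - 10) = (c - 3)*(c - 1)*(c + 2)*(c^2 - 7*c + 10) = (c - 3)*(c - 2)*(c - 1)*(c + 2)*(c - 5)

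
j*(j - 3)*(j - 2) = j^3 - 5*j^2 + 6*j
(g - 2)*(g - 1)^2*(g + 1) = g^4 - 3*g^3 + g^2 + 3*g - 2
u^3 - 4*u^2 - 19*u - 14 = (u - 7)*(u + 1)*(u + 2)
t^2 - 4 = (t - 2)*(t + 2)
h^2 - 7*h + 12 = (h - 4)*(h - 3)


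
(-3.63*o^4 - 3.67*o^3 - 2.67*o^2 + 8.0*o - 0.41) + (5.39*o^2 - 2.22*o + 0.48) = -3.63*o^4 - 3.67*o^3 + 2.72*o^2 + 5.78*o + 0.07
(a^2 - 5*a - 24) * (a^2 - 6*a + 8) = a^4 - 11*a^3 + 14*a^2 + 104*a - 192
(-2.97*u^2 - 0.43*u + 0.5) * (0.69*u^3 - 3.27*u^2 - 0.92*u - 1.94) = -2.0493*u^5 + 9.4152*u^4 + 4.4835*u^3 + 4.5224*u^2 + 0.3742*u - 0.97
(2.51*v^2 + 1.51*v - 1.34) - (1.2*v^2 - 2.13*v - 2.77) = 1.31*v^2 + 3.64*v + 1.43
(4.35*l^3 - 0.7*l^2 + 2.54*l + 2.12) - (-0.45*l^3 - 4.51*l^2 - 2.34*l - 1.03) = 4.8*l^3 + 3.81*l^2 + 4.88*l + 3.15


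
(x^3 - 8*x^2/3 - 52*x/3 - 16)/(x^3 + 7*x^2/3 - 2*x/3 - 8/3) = (x - 6)/(x - 1)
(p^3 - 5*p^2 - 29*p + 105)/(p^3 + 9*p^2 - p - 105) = (p - 7)/(p + 7)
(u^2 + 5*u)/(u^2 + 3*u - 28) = u*(u + 5)/(u^2 + 3*u - 28)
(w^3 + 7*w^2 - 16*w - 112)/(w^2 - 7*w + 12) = (w^2 + 11*w + 28)/(w - 3)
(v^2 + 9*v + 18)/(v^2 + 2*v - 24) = (v + 3)/(v - 4)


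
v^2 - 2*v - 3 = (v - 3)*(v + 1)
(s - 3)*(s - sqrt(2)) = s^2 - 3*s - sqrt(2)*s + 3*sqrt(2)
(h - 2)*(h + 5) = h^2 + 3*h - 10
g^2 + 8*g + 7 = (g + 1)*(g + 7)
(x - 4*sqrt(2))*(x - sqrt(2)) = x^2 - 5*sqrt(2)*x + 8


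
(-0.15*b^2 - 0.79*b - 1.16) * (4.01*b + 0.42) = -0.6015*b^3 - 3.2309*b^2 - 4.9834*b - 0.4872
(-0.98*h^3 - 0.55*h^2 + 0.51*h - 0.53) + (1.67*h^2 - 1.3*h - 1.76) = -0.98*h^3 + 1.12*h^2 - 0.79*h - 2.29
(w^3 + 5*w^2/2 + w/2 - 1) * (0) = 0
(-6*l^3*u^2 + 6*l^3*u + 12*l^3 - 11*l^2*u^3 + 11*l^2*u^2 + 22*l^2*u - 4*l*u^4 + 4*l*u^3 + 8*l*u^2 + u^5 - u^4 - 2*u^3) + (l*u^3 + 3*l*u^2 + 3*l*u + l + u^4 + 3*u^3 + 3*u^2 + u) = -6*l^3*u^2 + 6*l^3*u + 12*l^3 - 11*l^2*u^3 + 11*l^2*u^2 + 22*l^2*u - 4*l*u^4 + 5*l*u^3 + 11*l*u^2 + 3*l*u + l + u^5 + u^3 + 3*u^2 + u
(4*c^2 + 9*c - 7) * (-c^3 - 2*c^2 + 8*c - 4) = -4*c^5 - 17*c^4 + 21*c^3 + 70*c^2 - 92*c + 28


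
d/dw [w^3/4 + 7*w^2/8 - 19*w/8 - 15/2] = 3*w^2/4 + 7*w/4 - 19/8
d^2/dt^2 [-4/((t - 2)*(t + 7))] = 8*(-(t - 2)^2 - (t - 2)*(t + 7) - (t + 7)^2)/((t - 2)^3*(t + 7)^3)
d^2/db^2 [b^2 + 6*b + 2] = 2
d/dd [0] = 0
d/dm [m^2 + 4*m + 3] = 2*m + 4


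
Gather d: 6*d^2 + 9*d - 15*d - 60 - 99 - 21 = 6*d^2 - 6*d - 180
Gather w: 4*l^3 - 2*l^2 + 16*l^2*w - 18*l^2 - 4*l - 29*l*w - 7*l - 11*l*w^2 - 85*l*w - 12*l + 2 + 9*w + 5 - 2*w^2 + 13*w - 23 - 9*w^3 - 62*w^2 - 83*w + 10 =4*l^3 - 20*l^2 - 23*l - 9*w^3 + w^2*(-11*l - 64) + w*(16*l^2 - 114*l - 61) - 6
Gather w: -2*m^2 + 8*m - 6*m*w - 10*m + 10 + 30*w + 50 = -2*m^2 - 2*m + w*(30 - 6*m) + 60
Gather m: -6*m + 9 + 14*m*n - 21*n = m*(14*n - 6) - 21*n + 9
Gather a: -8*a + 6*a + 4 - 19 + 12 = -2*a - 3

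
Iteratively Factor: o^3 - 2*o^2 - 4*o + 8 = (o - 2)*(o^2 - 4) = (o - 2)^2*(o + 2)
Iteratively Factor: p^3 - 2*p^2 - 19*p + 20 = (p - 5)*(p^2 + 3*p - 4) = (p - 5)*(p + 4)*(p - 1)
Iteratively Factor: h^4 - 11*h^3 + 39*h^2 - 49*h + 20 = (h - 1)*(h^3 - 10*h^2 + 29*h - 20) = (h - 5)*(h - 1)*(h^2 - 5*h + 4) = (h - 5)*(h - 4)*(h - 1)*(h - 1)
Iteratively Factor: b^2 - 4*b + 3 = (b - 1)*(b - 3)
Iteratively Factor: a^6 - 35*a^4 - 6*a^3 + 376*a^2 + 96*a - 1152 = (a - 4)*(a^5 + 4*a^4 - 19*a^3 - 82*a^2 + 48*a + 288) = (a - 4)*(a + 3)*(a^4 + a^3 - 22*a^2 - 16*a + 96) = (a - 4)*(a - 2)*(a + 3)*(a^3 + 3*a^2 - 16*a - 48) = (a - 4)^2*(a - 2)*(a + 3)*(a^2 + 7*a + 12) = (a - 4)^2*(a - 2)*(a + 3)^2*(a + 4)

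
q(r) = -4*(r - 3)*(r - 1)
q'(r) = 16 - 8*r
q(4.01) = -12.16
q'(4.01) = -16.08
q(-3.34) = -110.06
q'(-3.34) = 42.72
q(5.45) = -43.61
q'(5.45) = -27.60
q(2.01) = 4.00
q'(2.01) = -0.08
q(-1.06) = -33.45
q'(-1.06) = 24.48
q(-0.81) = -27.58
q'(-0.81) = 22.48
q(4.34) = -17.90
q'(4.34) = -18.72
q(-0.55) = -22.01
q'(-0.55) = 20.40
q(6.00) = -60.00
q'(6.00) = -32.00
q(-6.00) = -252.00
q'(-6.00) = 64.00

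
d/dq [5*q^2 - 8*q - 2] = 10*q - 8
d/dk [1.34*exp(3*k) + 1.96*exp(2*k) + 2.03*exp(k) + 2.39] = (4.02*exp(2*k) + 3.92*exp(k) + 2.03)*exp(k)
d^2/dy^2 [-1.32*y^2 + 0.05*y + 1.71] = -2.64000000000000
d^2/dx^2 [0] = 0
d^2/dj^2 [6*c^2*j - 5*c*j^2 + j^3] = -10*c + 6*j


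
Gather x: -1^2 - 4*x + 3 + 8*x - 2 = 4*x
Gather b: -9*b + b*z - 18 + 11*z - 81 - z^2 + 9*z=b*(z - 9) - z^2 + 20*z - 99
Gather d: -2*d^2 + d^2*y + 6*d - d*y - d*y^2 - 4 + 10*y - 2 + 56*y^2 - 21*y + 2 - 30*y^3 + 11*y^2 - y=d^2*(y - 2) + d*(-y^2 - y + 6) - 30*y^3 + 67*y^2 - 12*y - 4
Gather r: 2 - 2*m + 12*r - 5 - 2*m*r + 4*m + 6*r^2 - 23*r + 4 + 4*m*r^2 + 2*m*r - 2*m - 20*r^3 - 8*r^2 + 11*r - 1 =-20*r^3 + r^2*(4*m - 2)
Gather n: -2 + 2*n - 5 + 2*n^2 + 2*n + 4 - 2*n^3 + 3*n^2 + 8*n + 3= -2*n^3 + 5*n^2 + 12*n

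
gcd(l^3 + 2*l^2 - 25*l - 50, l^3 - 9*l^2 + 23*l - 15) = l - 5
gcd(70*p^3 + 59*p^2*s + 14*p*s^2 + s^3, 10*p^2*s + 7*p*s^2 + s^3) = 10*p^2 + 7*p*s + s^2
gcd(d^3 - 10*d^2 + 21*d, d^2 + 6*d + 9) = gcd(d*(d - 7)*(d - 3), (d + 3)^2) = 1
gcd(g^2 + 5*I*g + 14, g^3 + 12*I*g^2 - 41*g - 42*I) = g + 7*I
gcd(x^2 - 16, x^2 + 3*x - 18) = 1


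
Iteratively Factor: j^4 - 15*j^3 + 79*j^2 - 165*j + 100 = (j - 1)*(j^3 - 14*j^2 + 65*j - 100) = (j - 4)*(j - 1)*(j^2 - 10*j + 25) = (j - 5)*(j - 4)*(j - 1)*(j - 5)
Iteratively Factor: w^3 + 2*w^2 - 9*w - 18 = (w + 2)*(w^2 - 9) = (w - 3)*(w + 2)*(w + 3)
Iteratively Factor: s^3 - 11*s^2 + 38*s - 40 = (s - 2)*(s^2 - 9*s + 20) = (s - 4)*(s - 2)*(s - 5)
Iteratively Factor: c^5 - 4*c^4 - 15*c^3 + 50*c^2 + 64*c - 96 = (c - 1)*(c^4 - 3*c^3 - 18*c^2 + 32*c + 96) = (c - 1)*(c + 3)*(c^3 - 6*c^2 + 32) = (c - 1)*(c + 2)*(c + 3)*(c^2 - 8*c + 16) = (c - 4)*(c - 1)*(c + 2)*(c + 3)*(c - 4)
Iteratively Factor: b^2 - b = (b)*(b - 1)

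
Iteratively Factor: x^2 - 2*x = (x - 2)*(x)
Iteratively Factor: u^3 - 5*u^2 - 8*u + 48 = (u - 4)*(u^2 - u - 12) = (u - 4)^2*(u + 3)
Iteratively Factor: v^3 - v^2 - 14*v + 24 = (v - 3)*(v^2 + 2*v - 8) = (v - 3)*(v + 4)*(v - 2)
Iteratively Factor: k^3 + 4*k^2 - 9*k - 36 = (k + 4)*(k^2 - 9) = (k + 3)*(k + 4)*(k - 3)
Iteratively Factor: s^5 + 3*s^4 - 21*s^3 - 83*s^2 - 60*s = (s + 3)*(s^4 - 21*s^2 - 20*s) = (s - 5)*(s + 3)*(s^3 + 5*s^2 + 4*s) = (s - 5)*(s + 3)*(s + 4)*(s^2 + s) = (s - 5)*(s + 1)*(s + 3)*(s + 4)*(s)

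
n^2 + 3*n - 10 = (n - 2)*(n + 5)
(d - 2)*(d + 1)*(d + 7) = d^3 + 6*d^2 - 9*d - 14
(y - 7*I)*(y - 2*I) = y^2 - 9*I*y - 14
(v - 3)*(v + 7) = v^2 + 4*v - 21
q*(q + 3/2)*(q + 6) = q^3 + 15*q^2/2 + 9*q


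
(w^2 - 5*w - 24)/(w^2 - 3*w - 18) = (w - 8)/(w - 6)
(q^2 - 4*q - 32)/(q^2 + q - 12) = (q - 8)/(q - 3)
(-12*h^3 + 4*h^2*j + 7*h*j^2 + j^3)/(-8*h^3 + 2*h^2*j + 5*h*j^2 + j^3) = (6*h + j)/(4*h + j)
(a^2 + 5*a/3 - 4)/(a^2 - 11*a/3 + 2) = (3*a^2 + 5*a - 12)/(3*a^2 - 11*a + 6)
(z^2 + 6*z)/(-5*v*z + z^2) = (z + 6)/(-5*v + z)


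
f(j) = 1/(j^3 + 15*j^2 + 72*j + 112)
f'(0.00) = -0.00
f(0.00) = 0.01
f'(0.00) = -0.00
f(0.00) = 0.01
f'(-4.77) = 1.63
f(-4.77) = 0.76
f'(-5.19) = 0.44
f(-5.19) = 0.39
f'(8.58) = -0.00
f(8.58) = 0.00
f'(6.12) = -0.00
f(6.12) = 0.00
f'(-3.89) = -491.71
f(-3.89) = 26.57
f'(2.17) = -0.00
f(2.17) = 0.00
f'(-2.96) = -0.50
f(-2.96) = 0.23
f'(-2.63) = -0.21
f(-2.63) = 0.12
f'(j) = (-3*j^2 - 30*j - 72)/(j^3 + 15*j^2 + 72*j + 112)^2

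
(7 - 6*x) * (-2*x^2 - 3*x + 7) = 12*x^3 + 4*x^2 - 63*x + 49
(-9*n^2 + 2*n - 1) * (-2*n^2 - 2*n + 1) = 18*n^4 + 14*n^3 - 11*n^2 + 4*n - 1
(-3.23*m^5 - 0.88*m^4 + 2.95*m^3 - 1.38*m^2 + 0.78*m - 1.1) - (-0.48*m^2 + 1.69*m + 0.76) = -3.23*m^5 - 0.88*m^4 + 2.95*m^3 - 0.9*m^2 - 0.91*m - 1.86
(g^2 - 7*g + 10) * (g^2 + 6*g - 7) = g^4 - g^3 - 39*g^2 + 109*g - 70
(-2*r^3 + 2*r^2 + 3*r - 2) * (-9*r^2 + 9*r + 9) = 18*r^5 - 36*r^4 - 27*r^3 + 63*r^2 + 9*r - 18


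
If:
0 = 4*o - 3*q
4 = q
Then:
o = 3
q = 4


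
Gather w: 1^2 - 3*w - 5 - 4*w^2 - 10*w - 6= -4*w^2 - 13*w - 10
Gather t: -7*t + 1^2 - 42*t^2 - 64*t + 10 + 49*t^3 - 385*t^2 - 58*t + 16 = 49*t^3 - 427*t^2 - 129*t + 27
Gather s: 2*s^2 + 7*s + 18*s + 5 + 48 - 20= 2*s^2 + 25*s + 33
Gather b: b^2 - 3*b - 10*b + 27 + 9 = b^2 - 13*b + 36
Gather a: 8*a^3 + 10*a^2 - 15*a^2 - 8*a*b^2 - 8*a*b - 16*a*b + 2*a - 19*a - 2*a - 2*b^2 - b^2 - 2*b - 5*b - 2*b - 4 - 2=8*a^3 - 5*a^2 + a*(-8*b^2 - 24*b - 19) - 3*b^2 - 9*b - 6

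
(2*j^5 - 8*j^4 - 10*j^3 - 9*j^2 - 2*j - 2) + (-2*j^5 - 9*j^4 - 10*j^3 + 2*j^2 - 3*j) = -17*j^4 - 20*j^3 - 7*j^2 - 5*j - 2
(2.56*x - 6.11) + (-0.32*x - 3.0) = 2.24*x - 9.11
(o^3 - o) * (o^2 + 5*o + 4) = o^5 + 5*o^4 + 3*o^3 - 5*o^2 - 4*o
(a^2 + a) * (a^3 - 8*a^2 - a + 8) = a^5 - 7*a^4 - 9*a^3 + 7*a^2 + 8*a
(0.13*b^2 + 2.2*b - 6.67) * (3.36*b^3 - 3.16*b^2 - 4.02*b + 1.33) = 0.4368*b^5 + 6.9812*b^4 - 29.8858*b^3 + 12.4061*b^2 + 29.7394*b - 8.8711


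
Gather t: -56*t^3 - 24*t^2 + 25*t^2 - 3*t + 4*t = -56*t^3 + t^2 + t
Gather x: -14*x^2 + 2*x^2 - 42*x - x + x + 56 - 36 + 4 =-12*x^2 - 42*x + 24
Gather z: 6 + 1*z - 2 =z + 4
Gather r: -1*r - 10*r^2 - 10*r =-10*r^2 - 11*r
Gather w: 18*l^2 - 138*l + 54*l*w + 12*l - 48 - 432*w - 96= 18*l^2 - 126*l + w*(54*l - 432) - 144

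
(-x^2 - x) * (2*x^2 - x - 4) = -2*x^4 - x^3 + 5*x^2 + 4*x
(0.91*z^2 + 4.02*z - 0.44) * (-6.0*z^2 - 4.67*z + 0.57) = -5.46*z^4 - 28.3697*z^3 - 15.6147*z^2 + 4.3462*z - 0.2508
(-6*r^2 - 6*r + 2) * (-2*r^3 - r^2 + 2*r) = 12*r^5 + 18*r^4 - 10*r^3 - 14*r^2 + 4*r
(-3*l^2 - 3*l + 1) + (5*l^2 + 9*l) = 2*l^2 + 6*l + 1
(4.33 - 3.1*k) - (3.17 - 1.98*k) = 1.16 - 1.12*k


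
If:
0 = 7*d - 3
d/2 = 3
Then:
No Solution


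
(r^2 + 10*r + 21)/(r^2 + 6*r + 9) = (r + 7)/(r + 3)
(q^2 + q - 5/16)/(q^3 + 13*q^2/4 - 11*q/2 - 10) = (q - 1/4)/(q^2 + 2*q - 8)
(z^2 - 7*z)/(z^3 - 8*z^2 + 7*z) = 1/(z - 1)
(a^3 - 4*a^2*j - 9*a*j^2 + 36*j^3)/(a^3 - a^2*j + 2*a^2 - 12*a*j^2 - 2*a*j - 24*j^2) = (a - 3*j)/(a + 2)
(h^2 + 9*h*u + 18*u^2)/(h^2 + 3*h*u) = (h + 6*u)/h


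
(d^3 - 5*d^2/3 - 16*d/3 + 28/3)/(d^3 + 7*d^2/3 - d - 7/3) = (d^2 - 4*d + 4)/(d^2 - 1)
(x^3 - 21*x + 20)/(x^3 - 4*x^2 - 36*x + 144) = (x^2 + 4*x - 5)/(x^2 - 36)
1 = 1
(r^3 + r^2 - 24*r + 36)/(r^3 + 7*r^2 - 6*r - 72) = (r - 2)/(r + 4)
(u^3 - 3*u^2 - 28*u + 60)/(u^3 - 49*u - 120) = (u^2 - 8*u + 12)/(u^2 - 5*u - 24)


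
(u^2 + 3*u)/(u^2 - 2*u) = (u + 3)/(u - 2)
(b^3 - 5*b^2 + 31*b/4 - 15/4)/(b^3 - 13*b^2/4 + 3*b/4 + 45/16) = 4*(b - 1)/(4*b + 3)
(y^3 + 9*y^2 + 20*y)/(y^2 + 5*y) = y + 4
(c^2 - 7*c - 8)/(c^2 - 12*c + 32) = (c + 1)/(c - 4)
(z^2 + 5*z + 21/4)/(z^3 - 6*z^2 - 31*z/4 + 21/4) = (2*z + 7)/(2*z^2 - 15*z + 7)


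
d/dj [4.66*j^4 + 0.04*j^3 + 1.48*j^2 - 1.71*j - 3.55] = 18.64*j^3 + 0.12*j^2 + 2.96*j - 1.71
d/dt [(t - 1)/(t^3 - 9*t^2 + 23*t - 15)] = 2*(4 - t)/(t^4 - 16*t^3 + 94*t^2 - 240*t + 225)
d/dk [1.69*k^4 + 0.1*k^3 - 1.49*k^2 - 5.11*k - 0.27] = 6.76*k^3 + 0.3*k^2 - 2.98*k - 5.11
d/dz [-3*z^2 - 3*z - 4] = -6*z - 3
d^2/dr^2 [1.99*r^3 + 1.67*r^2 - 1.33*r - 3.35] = 11.94*r + 3.34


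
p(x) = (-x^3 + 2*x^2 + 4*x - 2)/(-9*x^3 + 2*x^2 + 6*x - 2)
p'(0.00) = 1.00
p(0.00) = 1.00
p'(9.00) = 0.00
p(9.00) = 0.08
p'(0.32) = 56.27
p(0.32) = 3.22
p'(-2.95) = -0.01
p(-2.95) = 0.13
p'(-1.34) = -0.73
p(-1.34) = -0.09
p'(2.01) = 0.19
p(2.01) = -0.11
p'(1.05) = 2.90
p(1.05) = -0.83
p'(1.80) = 0.27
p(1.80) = -0.16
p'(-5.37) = 0.00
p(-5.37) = 0.13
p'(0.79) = 61.24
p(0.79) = -4.26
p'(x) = (-3*x^2 + 4*x + 4)/(-9*x^3 + 2*x^2 + 6*x - 2) + (27*x^2 - 4*x - 6)*(-x^3 + 2*x^2 + 4*x - 2)/(-9*x^3 + 2*x^2 + 6*x - 2)^2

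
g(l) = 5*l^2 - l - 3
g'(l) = 10*l - 1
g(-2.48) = 30.23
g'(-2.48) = -25.80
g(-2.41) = 28.45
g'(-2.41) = -25.10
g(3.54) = 56.12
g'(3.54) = 34.40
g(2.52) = 26.23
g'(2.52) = 24.20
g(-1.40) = 8.20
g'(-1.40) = -15.00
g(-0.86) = 1.56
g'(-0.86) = -9.60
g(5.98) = 169.82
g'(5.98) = 58.80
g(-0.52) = -1.13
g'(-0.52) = -6.20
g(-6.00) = 183.00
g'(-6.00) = -61.00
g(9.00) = 393.00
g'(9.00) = 89.00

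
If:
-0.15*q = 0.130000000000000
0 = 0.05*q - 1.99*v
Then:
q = -0.87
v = -0.02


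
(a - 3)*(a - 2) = a^2 - 5*a + 6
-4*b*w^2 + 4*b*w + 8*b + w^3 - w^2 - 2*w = (-4*b + w)*(w - 2)*(w + 1)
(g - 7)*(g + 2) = g^2 - 5*g - 14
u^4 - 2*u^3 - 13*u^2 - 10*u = u*(u - 5)*(u + 1)*(u + 2)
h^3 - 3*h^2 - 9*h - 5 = (h - 5)*(h + 1)^2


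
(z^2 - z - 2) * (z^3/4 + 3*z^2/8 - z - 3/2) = z^5/4 + z^4/8 - 15*z^3/8 - 5*z^2/4 + 7*z/2 + 3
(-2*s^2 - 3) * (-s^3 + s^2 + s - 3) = 2*s^5 - 2*s^4 + s^3 + 3*s^2 - 3*s + 9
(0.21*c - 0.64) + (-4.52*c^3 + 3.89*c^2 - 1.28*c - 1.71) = -4.52*c^3 + 3.89*c^2 - 1.07*c - 2.35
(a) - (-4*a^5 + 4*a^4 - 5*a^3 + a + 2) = 4*a^5 - 4*a^4 + 5*a^3 - 2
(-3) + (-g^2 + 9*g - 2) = -g^2 + 9*g - 5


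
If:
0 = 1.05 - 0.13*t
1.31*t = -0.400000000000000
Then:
No Solution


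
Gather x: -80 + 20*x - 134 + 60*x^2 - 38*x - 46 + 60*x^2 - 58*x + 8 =120*x^2 - 76*x - 252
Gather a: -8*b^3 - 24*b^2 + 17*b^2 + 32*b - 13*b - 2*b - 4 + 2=-8*b^3 - 7*b^2 + 17*b - 2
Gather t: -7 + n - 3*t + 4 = n - 3*t - 3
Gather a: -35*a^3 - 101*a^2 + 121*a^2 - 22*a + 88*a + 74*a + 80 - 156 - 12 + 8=-35*a^3 + 20*a^2 + 140*a - 80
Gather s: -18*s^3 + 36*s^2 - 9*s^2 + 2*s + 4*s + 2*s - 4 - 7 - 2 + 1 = -18*s^3 + 27*s^2 + 8*s - 12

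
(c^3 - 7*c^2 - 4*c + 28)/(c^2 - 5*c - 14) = c - 2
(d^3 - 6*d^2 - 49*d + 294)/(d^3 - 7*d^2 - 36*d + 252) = (d + 7)/(d + 6)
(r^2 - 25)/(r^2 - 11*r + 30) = (r + 5)/(r - 6)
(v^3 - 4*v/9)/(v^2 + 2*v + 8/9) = v*(3*v - 2)/(3*v + 4)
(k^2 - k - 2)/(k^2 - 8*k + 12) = (k + 1)/(k - 6)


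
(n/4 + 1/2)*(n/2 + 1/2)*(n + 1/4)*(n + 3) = n^4/8 + 25*n^3/32 + 25*n^2/16 + 35*n/32 + 3/16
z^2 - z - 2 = (z - 2)*(z + 1)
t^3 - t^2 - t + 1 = (t - 1)^2*(t + 1)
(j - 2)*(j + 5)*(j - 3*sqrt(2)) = j^3 - 3*sqrt(2)*j^2 + 3*j^2 - 9*sqrt(2)*j - 10*j + 30*sqrt(2)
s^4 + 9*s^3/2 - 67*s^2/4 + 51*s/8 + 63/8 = (s - 3/2)^2*(s + 1/2)*(s + 7)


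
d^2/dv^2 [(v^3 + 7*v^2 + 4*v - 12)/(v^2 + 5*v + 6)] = -24/(v^3 + 9*v^2 + 27*v + 27)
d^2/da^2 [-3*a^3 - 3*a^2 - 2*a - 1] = -18*a - 6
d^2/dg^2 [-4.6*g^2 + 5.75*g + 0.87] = -9.20000000000000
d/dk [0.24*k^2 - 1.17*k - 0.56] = 0.48*k - 1.17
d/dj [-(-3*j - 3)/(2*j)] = -3/(2*j^2)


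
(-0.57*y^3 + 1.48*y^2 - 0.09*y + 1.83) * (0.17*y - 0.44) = -0.0969*y^4 + 0.5024*y^3 - 0.6665*y^2 + 0.3507*y - 0.8052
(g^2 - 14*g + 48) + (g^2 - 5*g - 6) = 2*g^2 - 19*g + 42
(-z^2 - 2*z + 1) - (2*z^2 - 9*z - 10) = -3*z^2 + 7*z + 11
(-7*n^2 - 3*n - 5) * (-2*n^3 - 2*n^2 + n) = 14*n^5 + 20*n^4 + 9*n^3 + 7*n^2 - 5*n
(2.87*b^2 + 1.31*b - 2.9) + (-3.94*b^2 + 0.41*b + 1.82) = -1.07*b^2 + 1.72*b - 1.08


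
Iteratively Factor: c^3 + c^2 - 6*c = (c)*(c^2 + c - 6) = c*(c + 3)*(c - 2)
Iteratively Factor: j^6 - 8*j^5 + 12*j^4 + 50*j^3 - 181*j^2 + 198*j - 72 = (j - 3)*(j^5 - 5*j^4 - 3*j^3 + 41*j^2 - 58*j + 24) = (j - 3)*(j + 3)*(j^4 - 8*j^3 + 21*j^2 - 22*j + 8) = (j - 3)*(j - 1)*(j + 3)*(j^3 - 7*j^2 + 14*j - 8) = (j - 3)*(j - 1)^2*(j + 3)*(j^2 - 6*j + 8) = (j - 4)*(j - 3)*(j - 1)^2*(j + 3)*(j - 2)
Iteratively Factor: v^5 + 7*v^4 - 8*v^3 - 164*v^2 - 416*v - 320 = (v + 4)*(v^4 + 3*v^3 - 20*v^2 - 84*v - 80) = (v + 2)*(v + 4)*(v^3 + v^2 - 22*v - 40) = (v + 2)*(v + 4)^2*(v^2 - 3*v - 10) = (v + 2)^2*(v + 4)^2*(v - 5)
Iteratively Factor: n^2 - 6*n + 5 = (n - 1)*(n - 5)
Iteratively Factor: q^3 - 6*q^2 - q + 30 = (q - 5)*(q^2 - q - 6) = (q - 5)*(q - 3)*(q + 2)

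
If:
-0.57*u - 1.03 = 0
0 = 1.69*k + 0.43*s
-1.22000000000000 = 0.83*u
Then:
No Solution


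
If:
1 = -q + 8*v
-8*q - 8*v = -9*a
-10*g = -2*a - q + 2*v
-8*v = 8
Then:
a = -80/9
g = -223/90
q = -9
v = -1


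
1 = 1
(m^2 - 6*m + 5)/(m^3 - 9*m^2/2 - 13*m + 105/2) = 2*(m - 1)/(2*m^2 + m - 21)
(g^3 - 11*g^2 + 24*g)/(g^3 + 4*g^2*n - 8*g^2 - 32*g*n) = (g - 3)/(g + 4*n)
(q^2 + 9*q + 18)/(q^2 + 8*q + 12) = (q + 3)/(q + 2)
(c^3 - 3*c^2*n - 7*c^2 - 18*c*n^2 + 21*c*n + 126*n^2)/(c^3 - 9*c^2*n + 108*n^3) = (c - 7)/(c - 6*n)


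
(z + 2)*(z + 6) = z^2 + 8*z + 12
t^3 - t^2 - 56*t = t*(t - 8)*(t + 7)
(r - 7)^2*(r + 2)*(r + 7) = r^4 - 5*r^3 - 63*r^2 + 245*r + 686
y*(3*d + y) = 3*d*y + y^2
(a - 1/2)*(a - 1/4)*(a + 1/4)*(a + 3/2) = a^4 + a^3 - 13*a^2/16 - a/16 + 3/64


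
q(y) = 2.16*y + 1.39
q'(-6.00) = 2.16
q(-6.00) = -11.57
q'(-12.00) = 2.16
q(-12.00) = -24.53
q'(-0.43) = 2.16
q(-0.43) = 0.46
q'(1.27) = 2.16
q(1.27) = 4.13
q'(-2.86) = 2.16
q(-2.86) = -4.79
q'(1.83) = 2.16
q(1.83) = 5.34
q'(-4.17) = 2.16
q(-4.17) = -7.62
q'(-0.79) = 2.16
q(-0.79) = -0.32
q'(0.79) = 2.16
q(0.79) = 3.10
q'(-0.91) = 2.16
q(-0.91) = -0.58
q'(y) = 2.16000000000000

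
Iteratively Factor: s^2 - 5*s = (s - 5)*(s)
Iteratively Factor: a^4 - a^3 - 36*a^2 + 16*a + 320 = (a - 4)*(a^3 + 3*a^2 - 24*a - 80) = (a - 5)*(a - 4)*(a^2 + 8*a + 16) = (a - 5)*(a - 4)*(a + 4)*(a + 4)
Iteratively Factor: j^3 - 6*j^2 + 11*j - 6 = (j - 1)*(j^2 - 5*j + 6) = (j - 2)*(j - 1)*(j - 3)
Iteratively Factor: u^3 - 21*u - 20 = (u + 1)*(u^2 - u - 20) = (u + 1)*(u + 4)*(u - 5)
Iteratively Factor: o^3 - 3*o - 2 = (o - 2)*(o^2 + 2*o + 1) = (o - 2)*(o + 1)*(o + 1)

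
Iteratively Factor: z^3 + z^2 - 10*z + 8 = (z - 2)*(z^2 + 3*z - 4) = (z - 2)*(z - 1)*(z + 4)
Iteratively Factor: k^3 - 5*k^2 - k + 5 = (k - 5)*(k^2 - 1) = (k - 5)*(k + 1)*(k - 1)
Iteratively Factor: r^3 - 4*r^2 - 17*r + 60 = (r + 4)*(r^2 - 8*r + 15) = (r - 3)*(r + 4)*(r - 5)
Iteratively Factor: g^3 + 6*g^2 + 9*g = (g)*(g^2 + 6*g + 9) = g*(g + 3)*(g + 3)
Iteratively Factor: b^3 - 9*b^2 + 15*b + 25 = (b - 5)*(b^2 - 4*b - 5) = (b - 5)^2*(b + 1)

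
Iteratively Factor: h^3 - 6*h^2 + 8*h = (h - 4)*(h^2 - 2*h) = (h - 4)*(h - 2)*(h)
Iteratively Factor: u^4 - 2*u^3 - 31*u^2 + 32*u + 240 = (u - 4)*(u^3 + 2*u^2 - 23*u - 60) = (u - 4)*(u + 3)*(u^2 - u - 20) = (u - 5)*(u - 4)*(u + 3)*(u + 4)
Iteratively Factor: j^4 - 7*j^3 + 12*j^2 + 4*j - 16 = (j + 1)*(j^3 - 8*j^2 + 20*j - 16) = (j - 2)*(j + 1)*(j^2 - 6*j + 8) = (j - 4)*(j - 2)*(j + 1)*(j - 2)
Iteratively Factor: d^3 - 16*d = (d)*(d^2 - 16) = d*(d - 4)*(d + 4)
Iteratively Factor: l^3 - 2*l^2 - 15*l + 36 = (l - 3)*(l^2 + l - 12) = (l - 3)*(l + 4)*(l - 3)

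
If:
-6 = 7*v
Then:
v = -6/7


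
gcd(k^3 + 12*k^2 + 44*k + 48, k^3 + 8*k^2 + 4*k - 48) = k^2 + 10*k + 24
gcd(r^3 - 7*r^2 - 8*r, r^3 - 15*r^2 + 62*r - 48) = r - 8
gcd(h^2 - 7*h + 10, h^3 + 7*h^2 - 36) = h - 2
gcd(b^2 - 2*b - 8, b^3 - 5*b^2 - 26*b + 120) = b - 4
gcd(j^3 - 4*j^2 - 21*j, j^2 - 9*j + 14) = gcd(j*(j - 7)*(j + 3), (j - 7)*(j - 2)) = j - 7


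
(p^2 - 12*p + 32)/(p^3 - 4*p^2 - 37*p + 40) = (p - 4)/(p^2 + 4*p - 5)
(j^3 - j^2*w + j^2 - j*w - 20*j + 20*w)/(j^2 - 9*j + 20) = (j^2 - j*w + 5*j - 5*w)/(j - 5)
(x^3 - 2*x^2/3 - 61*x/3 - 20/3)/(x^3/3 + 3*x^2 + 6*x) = (3*x^3 - 2*x^2 - 61*x - 20)/(x*(x^2 + 9*x + 18))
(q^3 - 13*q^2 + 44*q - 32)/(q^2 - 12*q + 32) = q - 1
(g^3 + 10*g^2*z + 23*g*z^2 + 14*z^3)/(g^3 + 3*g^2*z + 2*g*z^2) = (g + 7*z)/g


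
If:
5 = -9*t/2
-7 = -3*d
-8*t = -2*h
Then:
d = 7/3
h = -40/9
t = -10/9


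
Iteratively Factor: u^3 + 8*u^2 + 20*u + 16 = (u + 2)*(u^2 + 6*u + 8) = (u + 2)*(u + 4)*(u + 2)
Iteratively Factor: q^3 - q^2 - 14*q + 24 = (q + 4)*(q^2 - 5*q + 6) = (q - 3)*(q + 4)*(q - 2)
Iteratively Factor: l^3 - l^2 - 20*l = (l - 5)*(l^2 + 4*l) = l*(l - 5)*(l + 4)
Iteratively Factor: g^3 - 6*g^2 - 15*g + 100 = (g + 4)*(g^2 - 10*g + 25) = (g - 5)*(g + 4)*(g - 5)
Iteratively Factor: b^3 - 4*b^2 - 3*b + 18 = (b + 2)*(b^2 - 6*b + 9) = (b - 3)*(b + 2)*(b - 3)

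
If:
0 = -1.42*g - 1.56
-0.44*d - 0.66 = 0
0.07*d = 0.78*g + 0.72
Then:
No Solution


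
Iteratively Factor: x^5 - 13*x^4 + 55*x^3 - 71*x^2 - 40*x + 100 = (x - 2)*(x^4 - 11*x^3 + 33*x^2 - 5*x - 50) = (x - 5)*(x - 2)*(x^3 - 6*x^2 + 3*x + 10) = (x - 5)*(x - 2)^2*(x^2 - 4*x - 5) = (x - 5)*(x - 2)^2*(x + 1)*(x - 5)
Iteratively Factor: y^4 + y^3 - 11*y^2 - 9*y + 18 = (y + 2)*(y^3 - y^2 - 9*y + 9) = (y + 2)*(y + 3)*(y^2 - 4*y + 3) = (y - 1)*(y + 2)*(y + 3)*(y - 3)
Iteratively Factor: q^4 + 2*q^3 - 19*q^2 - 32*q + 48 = (q - 1)*(q^3 + 3*q^2 - 16*q - 48) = (q - 1)*(q + 3)*(q^2 - 16) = (q - 1)*(q + 3)*(q + 4)*(q - 4)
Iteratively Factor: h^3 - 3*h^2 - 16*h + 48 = (h - 3)*(h^2 - 16) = (h - 3)*(h + 4)*(h - 4)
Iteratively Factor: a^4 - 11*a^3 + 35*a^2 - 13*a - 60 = (a - 5)*(a^3 - 6*a^2 + 5*a + 12) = (a - 5)*(a - 3)*(a^2 - 3*a - 4) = (a - 5)*(a - 4)*(a - 3)*(a + 1)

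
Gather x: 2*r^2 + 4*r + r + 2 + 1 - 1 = 2*r^2 + 5*r + 2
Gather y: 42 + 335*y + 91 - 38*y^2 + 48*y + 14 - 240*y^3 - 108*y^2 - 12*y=-240*y^3 - 146*y^2 + 371*y + 147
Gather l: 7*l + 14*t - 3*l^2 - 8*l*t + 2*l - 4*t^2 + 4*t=-3*l^2 + l*(9 - 8*t) - 4*t^2 + 18*t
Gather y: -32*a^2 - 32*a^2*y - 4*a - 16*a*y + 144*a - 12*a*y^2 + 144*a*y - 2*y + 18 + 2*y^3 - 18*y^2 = -32*a^2 + 140*a + 2*y^3 + y^2*(-12*a - 18) + y*(-32*a^2 + 128*a - 2) + 18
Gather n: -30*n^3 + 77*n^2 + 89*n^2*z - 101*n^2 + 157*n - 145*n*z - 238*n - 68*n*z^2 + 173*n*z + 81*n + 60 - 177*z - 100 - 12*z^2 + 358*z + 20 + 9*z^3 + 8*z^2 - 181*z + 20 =-30*n^3 + n^2*(89*z - 24) + n*(-68*z^2 + 28*z) + 9*z^3 - 4*z^2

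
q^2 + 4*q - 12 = (q - 2)*(q + 6)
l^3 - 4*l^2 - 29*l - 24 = (l - 8)*(l + 1)*(l + 3)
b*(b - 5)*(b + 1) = b^3 - 4*b^2 - 5*b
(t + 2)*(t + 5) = t^2 + 7*t + 10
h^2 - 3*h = h*(h - 3)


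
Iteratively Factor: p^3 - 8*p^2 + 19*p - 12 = (p - 1)*(p^2 - 7*p + 12) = (p - 3)*(p - 1)*(p - 4)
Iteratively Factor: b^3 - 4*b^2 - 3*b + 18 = (b + 2)*(b^2 - 6*b + 9) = (b - 3)*(b + 2)*(b - 3)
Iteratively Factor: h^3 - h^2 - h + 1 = (h - 1)*(h^2 - 1) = (h - 1)*(h + 1)*(h - 1)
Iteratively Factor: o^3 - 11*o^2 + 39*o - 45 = (o - 3)*(o^2 - 8*o + 15) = (o - 3)^2*(o - 5)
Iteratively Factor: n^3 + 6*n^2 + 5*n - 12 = (n + 4)*(n^2 + 2*n - 3) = (n - 1)*(n + 4)*(n + 3)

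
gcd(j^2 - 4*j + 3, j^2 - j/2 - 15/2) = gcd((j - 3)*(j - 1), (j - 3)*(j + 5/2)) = j - 3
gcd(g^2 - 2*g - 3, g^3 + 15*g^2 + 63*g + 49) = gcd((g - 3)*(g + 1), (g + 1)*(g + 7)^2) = g + 1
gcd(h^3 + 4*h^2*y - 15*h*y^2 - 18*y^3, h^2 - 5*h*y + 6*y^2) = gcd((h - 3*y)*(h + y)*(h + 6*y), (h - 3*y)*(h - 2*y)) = -h + 3*y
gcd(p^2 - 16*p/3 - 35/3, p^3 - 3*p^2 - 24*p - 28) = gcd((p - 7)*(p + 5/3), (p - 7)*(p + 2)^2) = p - 7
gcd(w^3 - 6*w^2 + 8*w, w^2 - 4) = w - 2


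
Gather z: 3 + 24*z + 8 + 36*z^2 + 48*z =36*z^2 + 72*z + 11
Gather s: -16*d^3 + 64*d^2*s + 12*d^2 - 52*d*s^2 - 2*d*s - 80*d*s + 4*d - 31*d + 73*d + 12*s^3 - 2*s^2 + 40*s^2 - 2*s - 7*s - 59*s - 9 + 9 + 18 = -16*d^3 + 12*d^2 + 46*d + 12*s^3 + s^2*(38 - 52*d) + s*(64*d^2 - 82*d - 68) + 18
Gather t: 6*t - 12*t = -6*t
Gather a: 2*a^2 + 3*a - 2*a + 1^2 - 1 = 2*a^2 + a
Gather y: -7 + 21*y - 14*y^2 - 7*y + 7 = -14*y^2 + 14*y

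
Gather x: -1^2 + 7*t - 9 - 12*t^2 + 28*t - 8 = -12*t^2 + 35*t - 18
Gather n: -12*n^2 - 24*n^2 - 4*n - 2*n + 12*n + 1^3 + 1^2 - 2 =-36*n^2 + 6*n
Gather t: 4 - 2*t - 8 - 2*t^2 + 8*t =-2*t^2 + 6*t - 4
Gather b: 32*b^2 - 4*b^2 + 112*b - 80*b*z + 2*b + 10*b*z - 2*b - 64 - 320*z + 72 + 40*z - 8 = 28*b^2 + b*(112 - 70*z) - 280*z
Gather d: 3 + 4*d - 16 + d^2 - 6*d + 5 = d^2 - 2*d - 8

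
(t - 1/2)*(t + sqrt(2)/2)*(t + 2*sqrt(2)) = t^3 - t^2/2 + 5*sqrt(2)*t^2/2 - 5*sqrt(2)*t/4 + 2*t - 1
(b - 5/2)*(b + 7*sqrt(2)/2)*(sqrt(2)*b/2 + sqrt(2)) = sqrt(2)*b^3/2 - sqrt(2)*b^2/4 + 7*b^2/2 - 5*sqrt(2)*b/2 - 7*b/4 - 35/2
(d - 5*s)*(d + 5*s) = d^2 - 25*s^2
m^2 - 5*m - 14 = (m - 7)*(m + 2)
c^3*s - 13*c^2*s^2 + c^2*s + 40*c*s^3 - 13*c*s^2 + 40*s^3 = (c - 8*s)*(c - 5*s)*(c*s + s)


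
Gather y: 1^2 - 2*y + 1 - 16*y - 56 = -18*y - 54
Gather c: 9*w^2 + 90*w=9*w^2 + 90*w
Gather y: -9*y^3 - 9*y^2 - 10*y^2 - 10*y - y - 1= -9*y^3 - 19*y^2 - 11*y - 1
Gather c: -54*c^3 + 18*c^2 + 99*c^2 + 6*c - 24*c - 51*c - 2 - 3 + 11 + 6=-54*c^3 + 117*c^2 - 69*c + 12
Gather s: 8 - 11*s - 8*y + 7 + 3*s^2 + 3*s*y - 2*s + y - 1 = 3*s^2 + s*(3*y - 13) - 7*y + 14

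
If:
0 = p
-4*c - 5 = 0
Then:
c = -5/4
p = 0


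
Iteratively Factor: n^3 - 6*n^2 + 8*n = (n - 2)*(n^2 - 4*n) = n*(n - 2)*(n - 4)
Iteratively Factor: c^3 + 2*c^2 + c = (c + 1)*(c^2 + c) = (c + 1)^2*(c)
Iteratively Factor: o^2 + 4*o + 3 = (o + 3)*(o + 1)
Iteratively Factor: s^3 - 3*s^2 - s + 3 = (s - 3)*(s^2 - 1) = (s - 3)*(s - 1)*(s + 1)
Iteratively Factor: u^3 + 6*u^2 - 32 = (u + 4)*(u^2 + 2*u - 8) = (u + 4)^2*(u - 2)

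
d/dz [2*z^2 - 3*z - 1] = 4*z - 3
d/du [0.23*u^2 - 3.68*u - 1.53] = 0.46*u - 3.68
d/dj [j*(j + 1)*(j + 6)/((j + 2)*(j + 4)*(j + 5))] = 4*(j^4 + 16*j^3 + 80*j^2 + 140*j + 60)/(j^6 + 22*j^5 + 197*j^4 + 916*j^3 + 2324*j^2 + 3040*j + 1600)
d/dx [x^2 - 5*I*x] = 2*x - 5*I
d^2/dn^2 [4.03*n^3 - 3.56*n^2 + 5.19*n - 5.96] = 24.18*n - 7.12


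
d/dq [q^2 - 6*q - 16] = 2*q - 6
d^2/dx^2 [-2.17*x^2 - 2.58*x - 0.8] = -4.34000000000000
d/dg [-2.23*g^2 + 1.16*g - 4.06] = 1.16 - 4.46*g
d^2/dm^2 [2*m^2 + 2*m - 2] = 4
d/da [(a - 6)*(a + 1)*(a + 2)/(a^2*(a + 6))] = (9*a^3 + 32*a^2 + 132*a + 144)/(a^3*(a^2 + 12*a + 36))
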